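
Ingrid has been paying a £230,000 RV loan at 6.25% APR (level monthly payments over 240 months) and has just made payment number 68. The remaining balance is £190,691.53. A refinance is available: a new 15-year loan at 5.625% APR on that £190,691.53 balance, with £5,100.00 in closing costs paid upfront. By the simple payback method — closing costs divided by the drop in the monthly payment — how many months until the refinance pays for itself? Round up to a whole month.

47 months

Current payment = 230,000 × 6.25%/12 / (1 − (1+0.0052083)^−240) = £1,681.13.
Refinanced payment = 190,691.53 × 0.0046875 / (1 − (1+0.0046875)^−180) = £1,570.79.
Monthly savings = £1,681.13 − £1,570.79 = £110.34.
Break-even = £5,100.00 / £110.34 = 46.22 → 47 months.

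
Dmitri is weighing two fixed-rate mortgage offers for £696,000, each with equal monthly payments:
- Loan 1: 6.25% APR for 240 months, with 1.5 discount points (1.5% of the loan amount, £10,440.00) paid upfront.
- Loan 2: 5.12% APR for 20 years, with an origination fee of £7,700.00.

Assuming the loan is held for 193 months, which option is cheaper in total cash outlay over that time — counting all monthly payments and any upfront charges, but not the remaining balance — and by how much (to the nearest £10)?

Loan 2 by £89,150

Loan 1: at 6.25% the monthly rate is 0.0052083, so the payment is 696,000 × 0.0052083 / (1 − 1.0052083^−240) = £5,087.26.
Loan 2: monthly rate = 5.12%/12 = 0.0042667; payment = 696,000 × 0.0042667 / (1 − (1+0.0042667)^−240) = £4,639.56.
Over 193 months: Loan 1 costs 193 × £5,087.26 + £10,440.00 = £992,281.18; Loan 2 costs 193 × £4,639.56 + £7,700.00 = £903,135.08.
Loan 2 is cheaper by £992,281.18 − £903,135.08 = £89,146.10.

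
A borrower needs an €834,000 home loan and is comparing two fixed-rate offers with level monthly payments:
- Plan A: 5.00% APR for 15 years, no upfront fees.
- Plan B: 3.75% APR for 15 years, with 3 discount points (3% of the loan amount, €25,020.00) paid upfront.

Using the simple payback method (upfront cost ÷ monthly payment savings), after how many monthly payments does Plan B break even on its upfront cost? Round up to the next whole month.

48 months

Plan A: monthly rate = 5%/12 = 0.0041667; payment = 834,000 × 0.0041667 / (1 − (1+0.0041667)^−180) = €6,595.22.
Plan B: at 3.75% the monthly rate is 0.0031250, so the payment is 834,000 × 0.0031250 / (1 − 1.0031250^−180) = €6,065.04.
Monthly savings = €6,595.22 − €6,065.04 = €530.18.
Break-even = €25,020.00 / €530.18 = 47.19 → 48 months.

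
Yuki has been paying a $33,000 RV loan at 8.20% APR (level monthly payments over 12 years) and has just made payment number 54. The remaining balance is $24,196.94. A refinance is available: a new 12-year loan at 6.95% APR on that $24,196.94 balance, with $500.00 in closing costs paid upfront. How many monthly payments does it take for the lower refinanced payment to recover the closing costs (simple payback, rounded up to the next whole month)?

5 months

Current payment = 33,000 × 8.2%/12 / (1 − (1+0.0068333)^−144) = $360.84.
Refinanced payment = 24,196.94 × 0.0057917 / (1 − (1+0.0057917)^−144) = $248.19.
Monthly savings = $360.84 − $248.19 = $112.65.
Break-even = $500.00 / $112.65 = 4.44 → 5 months.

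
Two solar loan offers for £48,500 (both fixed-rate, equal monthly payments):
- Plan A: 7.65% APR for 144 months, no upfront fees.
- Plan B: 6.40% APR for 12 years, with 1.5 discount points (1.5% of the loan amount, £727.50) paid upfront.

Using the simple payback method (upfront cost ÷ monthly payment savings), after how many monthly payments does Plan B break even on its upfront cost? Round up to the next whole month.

Plan A: monthly rate = 7.65%/12 = 0.0063750; payment = 48,500 × 0.0063750 / (1 − (1+0.0063750)^−144) = £515.73.
Plan B: monthly rate = 6.4%/12 = 0.0053333; payment = 48,500 × 0.0053333 / (1 − (1+0.0053333)^−144) = £483.39.
Monthly savings = £515.73 − £483.39 = £32.34.
Break-even = £727.50 / £32.34 = 22.50 → 23 months.

23 months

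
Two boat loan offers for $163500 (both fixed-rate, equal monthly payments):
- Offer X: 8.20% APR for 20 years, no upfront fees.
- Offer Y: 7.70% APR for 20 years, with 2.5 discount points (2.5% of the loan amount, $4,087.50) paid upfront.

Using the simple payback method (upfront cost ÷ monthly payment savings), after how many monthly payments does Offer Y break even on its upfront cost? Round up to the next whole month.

81 months

Offer X: monthly rate = 8.2%/12 = 0.0068333; payment = 163,500 × 0.0068333 / (1 − (1+0.0068333)^−240) = $1,388.00.
Offer Y: at 7.70% the monthly rate is 0.0064167, so the payment is 163,500 × 0.0064167 / (1 − 1.0064167^−240) = $1,337.21.
Monthly savings = $1,388.00 − $1,337.21 = $50.79.
Break-even = $4,087.50 / $50.79 = 80.48 → 81 months.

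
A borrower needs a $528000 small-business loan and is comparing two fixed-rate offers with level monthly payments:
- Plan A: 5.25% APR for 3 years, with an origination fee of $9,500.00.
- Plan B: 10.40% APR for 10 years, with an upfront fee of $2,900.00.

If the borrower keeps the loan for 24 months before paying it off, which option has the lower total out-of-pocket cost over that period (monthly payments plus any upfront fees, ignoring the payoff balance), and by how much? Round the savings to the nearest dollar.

Plan A: monthly rate = 5.25%/12 = 0.0043750; payment = 528,000 × 0.0043750 / (1 − (1+0.0043750)^−36) = $15,883.97.
Plan B: monthly rate = 10.4%/12 = 0.0086667; payment = 528,000 × 0.0086667 / (1 − (1+0.0086667)^−120) = $7,095.04.
Over 24 months: Plan A costs 24 × $15,883.97 + $9,500.00 = $390,715.28; Plan B costs 24 × $7,095.04 + $2,900.00 = $173,180.96.
Plan B is cheaper by $390,715.28 − $173,180.96 = $217,534.32.

Plan B by $217,534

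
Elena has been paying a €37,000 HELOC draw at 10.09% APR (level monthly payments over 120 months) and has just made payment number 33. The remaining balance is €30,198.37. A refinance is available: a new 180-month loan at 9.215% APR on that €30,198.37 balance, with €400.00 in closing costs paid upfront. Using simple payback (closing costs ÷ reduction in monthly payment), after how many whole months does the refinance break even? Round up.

Current payment = 37,000 × 10.09%/12 / (1 − (1+0.0084083)^−120) = €490.80.
Refinanced payment = 30,198.37 × 0.0076792 / (1 − (1+0.0076792)^−180) = €310.17.
Monthly savings = €490.80 − €310.17 = €180.63.
Break-even = €400.00 / €180.63 = 2.21 → 3 months.

3 months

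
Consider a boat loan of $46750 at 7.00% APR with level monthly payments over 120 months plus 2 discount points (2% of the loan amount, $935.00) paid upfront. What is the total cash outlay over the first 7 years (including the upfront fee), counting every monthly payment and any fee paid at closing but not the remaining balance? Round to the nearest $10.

At 7.00% the monthly rate is 0.0058333, so the payment is 46,750 × 0.0058333 / (1 − 1.0058333^−120) = $542.81.
Total outlay = 84 × $542.81 + $935.00 = $46,531.04.

$46,530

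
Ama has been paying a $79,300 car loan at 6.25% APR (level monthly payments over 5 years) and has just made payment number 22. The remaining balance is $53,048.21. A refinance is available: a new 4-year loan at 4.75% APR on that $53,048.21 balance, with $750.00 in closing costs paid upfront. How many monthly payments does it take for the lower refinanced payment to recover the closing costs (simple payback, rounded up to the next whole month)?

3 months

Current payment = 79,300 × 6.25%/12 / (1 − (1+0.0052083)^−60) = $1,542.33.
Refinanced payment = 53,048.21 × 0.0039583 / (1 − (1+0.0039583)^−48) = $1,215.66.
Monthly savings = $1,542.33 − $1,215.66 = $326.67.
Break-even = $750.00 / $326.67 = 2.30 → 3 months.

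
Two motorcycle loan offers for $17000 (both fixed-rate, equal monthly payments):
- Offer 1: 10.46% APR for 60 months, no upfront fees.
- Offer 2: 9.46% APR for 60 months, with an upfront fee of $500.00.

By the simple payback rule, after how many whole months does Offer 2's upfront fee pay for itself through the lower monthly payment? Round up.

Offer 1: monthly rate = 10.46%/12 = 0.0087167; payment = 17,000 × 0.0087167 / (1 − (1+0.0087167)^−60) = $365.06.
Offer 2: at 9.46% the monthly rate is 0.0078833, so the payment is 17,000 × 0.0078833 / (1 − 1.0078833^−60) = $356.70.
Monthly savings = $365.06 − $356.70 = $8.36.
Break-even = $500.00 / $8.36 = 59.81 → 60 months.

60 months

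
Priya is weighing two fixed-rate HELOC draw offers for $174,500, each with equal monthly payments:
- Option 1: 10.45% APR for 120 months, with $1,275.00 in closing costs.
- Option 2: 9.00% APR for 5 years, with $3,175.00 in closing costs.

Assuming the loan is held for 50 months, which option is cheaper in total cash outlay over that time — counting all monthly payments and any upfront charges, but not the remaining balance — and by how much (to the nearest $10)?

Option 1: at 10.45% the monthly rate is 0.0087083, so the payment is 174,500 × 0.0087083 / (1 − 1.0087083^−120) = $2,349.73.
Option 2: monthly rate = 9%/12 = 0.0075000; payment = 174,500 × 0.0075000 / (1 − (1+0.0075000)^−60) = $3,622.33.
Over 50 months: Option 1 costs 50 × $2,349.73 + $1,275.00 = $118,761.50; Option 2 costs 50 × $3,622.33 + $3,175.00 = $184,291.50.
Option 1 is cheaper by $184,291.50 − $118,761.50 = $65,530.00.

Option 1 by $65,530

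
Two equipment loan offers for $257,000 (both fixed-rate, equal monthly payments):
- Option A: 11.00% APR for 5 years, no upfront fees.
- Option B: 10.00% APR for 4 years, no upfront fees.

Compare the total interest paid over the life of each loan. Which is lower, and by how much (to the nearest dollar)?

Option B by $22,395

Option A: at 11.00% the monthly rate is 0.0091667, so the payment is 257,000 × 0.0091667 / (1 − 1.0091667^−60) = $5,587.80.
Total interest on Option A = 60 × $5,587.80 − $257,000 = $78,268.00.
Option B: at 10.00% the monthly rate is 0.0083333, so the payment is 257,000 × 0.0083333 / (1 − 1.0083333^−48) = $6,518.18.
Total interest on Option B = 48 × $6,518.18 − $257,000 = $55,872.64.
Option B is lower by $22,395.36.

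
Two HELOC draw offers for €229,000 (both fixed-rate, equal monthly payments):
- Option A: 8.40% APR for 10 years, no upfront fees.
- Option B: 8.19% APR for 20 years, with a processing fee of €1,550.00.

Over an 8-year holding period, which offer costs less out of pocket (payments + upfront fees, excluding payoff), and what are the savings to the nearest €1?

Option A: monthly rate = 8.4%/12 = 0.0070000; payment = 229,000 × 0.0070000 / (1 − (1+0.0070000)^−120) = €2,827.04.
Option B: at 8.19% the monthly rate is 0.0068250, so the payment is 229,000 × 0.0068250 / (1 − 1.0068250^−240) = €1,942.61.
Over 96 months: Option A costs 96 × €2,827.04 = €271,395.84; Option B costs 96 × €1,942.61 + €1,550.00 = €188,040.56.
Option B is cheaper by €271,395.84 − €188,040.56 = €83,355.28.

Option B by €83,355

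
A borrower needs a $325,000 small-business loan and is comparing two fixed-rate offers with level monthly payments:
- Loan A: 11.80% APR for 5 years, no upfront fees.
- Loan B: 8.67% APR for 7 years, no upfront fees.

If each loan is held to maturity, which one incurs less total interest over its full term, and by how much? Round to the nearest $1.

Loan A: monthly rate = 11.8%/12 = 0.0098333; payment = 325,000 × 0.0098333 / (1 − (1+0.0098333)^−60) = $7,196.64.
Total interest on Loan A = 60 × $7,196.64 − $325,000 = $106,798.40.
Loan B: monthly rate = 8.67%/12 = 0.0072250; payment = 325,000 × 0.0072250 / (1 − (1+0.0072250)^−84) = $5,174.68.
Total interest on Loan B = 84 × $5,174.68 − $325,000 = $109,673.12.
Loan A is lower by $2,874.72.

Loan A by $2,875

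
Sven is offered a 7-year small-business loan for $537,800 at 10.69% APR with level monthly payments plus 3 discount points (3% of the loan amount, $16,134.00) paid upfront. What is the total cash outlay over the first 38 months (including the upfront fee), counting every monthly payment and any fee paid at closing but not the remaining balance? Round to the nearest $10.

At 10.69% the monthly rate is 0.0089083, so the payment is 537,800 × 0.0089083 / (1 − 1.0089083^−84) = $9,121.02.
Total outlay = 38 × $9,121.02 + $16,134.00 = $362,732.76.

$362,730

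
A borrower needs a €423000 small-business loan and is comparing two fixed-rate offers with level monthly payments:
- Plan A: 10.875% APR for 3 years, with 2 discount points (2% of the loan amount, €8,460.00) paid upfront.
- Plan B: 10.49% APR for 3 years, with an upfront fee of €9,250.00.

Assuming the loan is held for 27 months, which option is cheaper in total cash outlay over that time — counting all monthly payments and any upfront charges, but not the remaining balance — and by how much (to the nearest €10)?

Plan A: at 10.875% the monthly rate is 0.0090625, so the payment is 423,000 × 0.0090625 / (1 − 1.0090625^−36) = €13,823.45.
Plan B: at 10.49% the monthly rate is 0.0087417, so the payment is 423,000 × 0.0087417 / (1 − 1.0087417^−36) = €13,746.54.
Over 27 months: Plan A costs 27 × €13,823.45 + €8,460.00 = €381,693.15; Plan B costs 27 × €13,746.54 + €9,250.00 = €380,406.58.
Plan B is cheaper by €381,693.15 − €380,406.58 = €1,286.57.

Plan B by €1,290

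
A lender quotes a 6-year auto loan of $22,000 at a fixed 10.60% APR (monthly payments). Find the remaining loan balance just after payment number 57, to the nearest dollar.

$5,796

With monthly rate i = 10.6%/12 = 0.0088333, the balance after k of n payments is P · [(1+i)^n − (1+i)^k] / [(1+i)^n − 1].
(1+0.0088333)^72 = 1.88364256 and (1+0.0088333)^57 = 1.65084820, so the balance is 22,000 × (1.88364256 − 1.65084820) / (1.88364256 − 1) = $5,795.87.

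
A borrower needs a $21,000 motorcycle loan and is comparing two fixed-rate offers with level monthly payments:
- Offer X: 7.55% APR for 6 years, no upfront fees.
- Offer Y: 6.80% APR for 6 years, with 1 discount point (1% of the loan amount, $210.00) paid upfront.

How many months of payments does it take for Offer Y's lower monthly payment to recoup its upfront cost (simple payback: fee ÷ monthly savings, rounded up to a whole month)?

28 months

Offer X: monthly rate = 7.55%/12 = 0.0062917; payment = 21,000 × 0.0062917 / (1 − (1+0.0062917)^−72) = $363.60.
Offer Y: at 6.80% the monthly rate is 0.0056667, so the payment is 21,000 × 0.0056667 / (1 − 1.0056667^−72) = $356.02.
Monthly savings = $363.60 − $356.02 = $7.58.
Break-even = $210.00 / $7.58 = 27.70 → 28 months.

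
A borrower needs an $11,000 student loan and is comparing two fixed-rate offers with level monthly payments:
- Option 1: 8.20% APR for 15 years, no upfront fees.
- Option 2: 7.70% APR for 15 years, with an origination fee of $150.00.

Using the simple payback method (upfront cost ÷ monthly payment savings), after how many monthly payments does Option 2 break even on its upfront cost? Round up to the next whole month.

Option 1: at 8.20% the monthly rate is 0.0068333, so the payment is 11,000 × 0.0068333 / (1 − 1.0068333^−180) = $106.40.
Option 2: at 7.70% the monthly rate is 0.0064167, so the payment is 11,000 × 0.0064167 / (1 − 1.0064167^−180) = $103.23.
Monthly savings = $106.40 − $103.23 = $3.17.
Break-even = $150.00 / $3.17 = 47.32 → 48 months.

48 months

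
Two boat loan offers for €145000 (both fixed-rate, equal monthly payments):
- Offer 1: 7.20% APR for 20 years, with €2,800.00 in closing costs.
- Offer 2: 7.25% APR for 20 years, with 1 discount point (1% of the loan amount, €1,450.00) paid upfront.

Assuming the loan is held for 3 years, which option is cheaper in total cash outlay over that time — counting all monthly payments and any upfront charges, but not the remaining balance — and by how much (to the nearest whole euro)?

Offer 2 by €1,192

Offer 1: monthly rate = 7.2%/12 = 0.0060000; payment = 145,000 × 0.0060000 / (1 − (1+0.0060000)^−240) = €1,141.66.
Offer 2: monthly rate = 7.25%/12 = 0.0060417; payment = 145,000 × 0.0060417 / (1 − (1+0.0060417)^−240) = €1,146.05.
Over 36 months: Offer 1 costs 36 × €1,141.66 + €2,800.00 = €43,899.76; Offer 2 costs 36 × €1,146.05 + €1,450.00 = €42,707.80.
Offer 2 is cheaper by €43,899.76 − €42,707.80 = €1,191.96.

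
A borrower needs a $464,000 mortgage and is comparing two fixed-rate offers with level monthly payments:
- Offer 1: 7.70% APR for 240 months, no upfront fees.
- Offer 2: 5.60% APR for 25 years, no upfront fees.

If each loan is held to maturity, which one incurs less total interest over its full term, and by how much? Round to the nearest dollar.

Offer 2 by $47,634

Offer 1: monthly rate = 7.7%/12 = 0.0064167; payment = 464,000 × 0.0064167 / (1 − (1+0.0064167)^−240) = $3,794.90.
Total interest on Offer 1 = 240 × $3,794.90 − $464,000 = $446,776.00.
Offer 2: monthly rate = 5.6%/12 = 0.0046667; payment = 464,000 × 0.0046667 / (1 − (1+0.0046667)^−300) = $2,877.14.
Total interest on Offer 2 = 300 × $2,877.14 − $464,000 = $399,142.00.
Offer 2 is lower by $47,634.00.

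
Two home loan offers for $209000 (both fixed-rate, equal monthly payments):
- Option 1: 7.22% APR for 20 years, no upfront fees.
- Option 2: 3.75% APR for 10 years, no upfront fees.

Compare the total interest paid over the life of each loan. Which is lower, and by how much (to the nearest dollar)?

Option 1: at 7.22% the monthly rate is 0.0060167, so the payment is 209,000 × 0.0060167 / (1 − 1.0060167^−240) = $1,648.09.
Total interest on Option 1 = 240 × $1,648.09 − $209,000 = $186,541.60.
Option 2: monthly rate = 3.75%/12 = 0.0031250; payment = 209,000 × 0.0031250 / (1 − (1+0.0031250)^−120) = $2,091.28.
Total interest on Option 2 = 120 × $2,091.28 − $209,000 = $41,953.60.
Option 2 is lower by $144,588.00.

Option 2 by $144,588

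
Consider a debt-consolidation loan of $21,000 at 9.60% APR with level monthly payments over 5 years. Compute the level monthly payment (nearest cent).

Monthly rate = 9.6%/12 = 0.0080000; payment = 21,000 × 0.0080000 / (1 − (1+0.0080000)^−60) = $442.07.

$442.07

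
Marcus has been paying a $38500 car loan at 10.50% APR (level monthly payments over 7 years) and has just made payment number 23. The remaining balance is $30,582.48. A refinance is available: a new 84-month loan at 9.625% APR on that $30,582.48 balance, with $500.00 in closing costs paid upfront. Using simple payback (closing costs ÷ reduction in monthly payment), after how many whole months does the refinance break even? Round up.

Current payment = 38,500 × 10.5%/12 / (1 − (1+0.0087500)^−84) = $649.14.
Refinanced payment = 30,582.48 × 0.0080208 / (1 − (1+0.0080208)^−84) = $501.80.
Monthly savings = $649.14 − $501.80 = $147.34.
Break-even = $500.00 / $147.34 = 3.39 → 4 months.

4 months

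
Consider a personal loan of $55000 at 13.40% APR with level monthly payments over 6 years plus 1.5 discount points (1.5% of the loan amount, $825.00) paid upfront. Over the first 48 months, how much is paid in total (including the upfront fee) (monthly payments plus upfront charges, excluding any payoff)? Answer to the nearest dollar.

At 13.40% the monthly rate is 0.0111667, so the payment is 55,000 × 0.0111667 / (1 − 1.0111667^−72) = $1,115.72.
Total outlay = 48 × $1,115.72 + $825.00 = $54,379.56.

$54,380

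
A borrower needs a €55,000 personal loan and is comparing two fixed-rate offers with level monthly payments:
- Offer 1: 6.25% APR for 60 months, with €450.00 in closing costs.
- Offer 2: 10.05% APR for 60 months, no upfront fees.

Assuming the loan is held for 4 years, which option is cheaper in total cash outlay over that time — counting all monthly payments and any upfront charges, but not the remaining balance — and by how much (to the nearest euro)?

Offer 1: at 6.25% the monthly rate is 0.0052083, so the payment is 55,000 × 0.0052083 / (1 − 1.0052083^−60) = €1,069.71.
Offer 2: at 10.05% the monthly rate is 0.0083750, so the payment is 55,000 × 0.0083750 / (1 − 1.0083750^−60) = €1,169.94.
Over 48 months: Offer 1 costs 48 × €1,069.71 + €450.00 = €51,796.08; Offer 2 costs 48 × €1,169.94 = €56,157.12.
Offer 1 is cheaper by €56,157.12 − €51,796.08 = €4,361.04.

Offer 1 by €4,361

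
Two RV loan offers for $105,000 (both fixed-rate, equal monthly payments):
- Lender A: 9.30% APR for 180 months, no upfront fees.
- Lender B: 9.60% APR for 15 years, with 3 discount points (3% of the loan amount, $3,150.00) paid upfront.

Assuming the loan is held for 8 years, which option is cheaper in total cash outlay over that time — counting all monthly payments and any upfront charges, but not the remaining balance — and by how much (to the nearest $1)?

Lender A: monthly rate = 9.3%/12 = 0.0077500; payment = 105,000 × 0.0077500 / (1 − (1+0.0077500)^−180) = $1,083.80.
Lender B: at 9.60% the monthly rate is 0.0080000, so the payment is 105,000 × 0.0080000 / (1 − 1.0080000^−180) = $1,102.78.
Over 96 months: Lender A costs 96 × $1,083.80 = $104,044.80; Lender B costs 96 × $1,102.78 + $3,150.00 = $109,016.88.
Lender A is cheaper by $109,016.88 − $104,044.80 = $4,972.08.

Lender A by $4,972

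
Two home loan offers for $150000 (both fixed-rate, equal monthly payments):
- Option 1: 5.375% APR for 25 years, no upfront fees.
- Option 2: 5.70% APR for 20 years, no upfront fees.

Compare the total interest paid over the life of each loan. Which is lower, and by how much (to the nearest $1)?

Option 1: at 5.375% the monthly rate is 0.0044792, so the payment is 150,000 × 0.0044792 / (1 − 1.0044792^−300) = $909.97.
Total interest on Option 1 = 300 × $909.97 − $150,000 = $122,991.00.
Option 2: monthly rate = 5.7%/12 = 0.0047500; payment = 150,000 × 0.0047500 / (1 − (1+0.0047500)^−240) = $1,048.85.
Total interest on Option 2 = 240 × $1,048.85 − $150,000 = $101,724.00.
Option 2 is lower by $21,267.00.

Option 2 by $21,267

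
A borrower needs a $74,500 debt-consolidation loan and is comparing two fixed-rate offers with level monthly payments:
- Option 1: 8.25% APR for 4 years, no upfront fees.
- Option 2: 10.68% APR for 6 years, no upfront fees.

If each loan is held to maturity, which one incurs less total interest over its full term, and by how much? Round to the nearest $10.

Option 1: at 8.25% the monthly rate is 0.0068750, so the payment is 74,500 × 0.0068750 / (1 − 1.0068750^−48) = $1,827.52.
Total interest on Option 1 = 48 × $1,827.52 − $74,500 = $13,220.96.
Option 2: monthly rate = 10.68%/12 = 0.0089000; payment = 74,500 × 0.0089000 / (1 − (1+0.0089000)^−72) = $1,405.86.
Total interest on Option 2 = 72 × $1,405.86 − $74,500 = $26,721.92.
Option 1 is lower by $13,500.96.

Option 1 by $13,500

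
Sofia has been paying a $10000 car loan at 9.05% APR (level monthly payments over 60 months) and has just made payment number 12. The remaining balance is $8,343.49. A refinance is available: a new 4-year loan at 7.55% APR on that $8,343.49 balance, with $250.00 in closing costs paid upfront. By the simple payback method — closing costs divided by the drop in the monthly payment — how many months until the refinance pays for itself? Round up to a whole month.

Current payment = 10,000 × 9.05%/12 / (1 − (1+0.0075417)^−60) = $207.83.
Refinanced payment = 8,343.49 × 0.0062917 / (1 − (1+0.0062917)^−48) = $201.93.
Monthly savings = $207.83 − $201.93 = $5.90.
Break-even = $250.00 / $5.90 = 42.37 → 43 months.

43 months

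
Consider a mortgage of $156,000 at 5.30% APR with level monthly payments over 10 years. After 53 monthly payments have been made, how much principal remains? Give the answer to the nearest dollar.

$97,110

With monthly rate i = 5.3%/12 = 0.0044167, the balance after k of n payments is P · [(1+i)^n − (1+i)^k] / [(1+i)^n − 1].
(1+0.0044167)^120 = 1.69695084 and (1+0.0044167)^53 = 1.26309861, so the balance is 156,000 × (1.69695084 − 1.26309861) / (1.69695084 − 1) = $97,110.07.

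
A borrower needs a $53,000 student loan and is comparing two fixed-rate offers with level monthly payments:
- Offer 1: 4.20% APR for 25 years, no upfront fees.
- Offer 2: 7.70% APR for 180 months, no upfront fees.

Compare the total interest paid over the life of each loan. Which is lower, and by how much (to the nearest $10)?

Offer 1: monthly rate = 4.2%/12 = 0.0035000; payment = 53,000 × 0.0035000 / (1 − (1+0.0035000)^−300) = $285.64.
Total interest on Offer 1 = 300 × $285.64 − $53,000 = $32,692.00.
Offer 2: monthly rate = 7.7%/12 = 0.0064167; payment = 53,000 × 0.0064167 / (1 − (1+0.0064167)^−180) = $497.36.
Total interest on Offer 2 = 180 × $497.36 − $53,000 = $36,524.80.
Offer 1 is lower by $3,832.80.

Offer 1 by $3,830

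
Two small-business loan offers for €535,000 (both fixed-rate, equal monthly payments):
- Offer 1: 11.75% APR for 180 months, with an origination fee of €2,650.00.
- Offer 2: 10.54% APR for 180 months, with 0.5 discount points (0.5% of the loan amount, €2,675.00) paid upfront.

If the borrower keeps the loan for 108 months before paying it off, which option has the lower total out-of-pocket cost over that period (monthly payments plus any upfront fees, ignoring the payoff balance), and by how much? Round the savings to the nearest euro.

Offer 1: monthly rate = 11.75%/12 = 0.0097917; payment = 535,000 × 0.0097917 / (1 − (1+0.0097917)^−180) = €6,335.10.
Offer 2: at 10.54% the monthly rate is 0.0087833, so the payment is 535,000 × 0.0087833 / (1 − 1.0087833^−180) = €5,927.16.
Over 108 months: Offer 1 costs 108 × €6,335.10 + €2,650.00 = €686,840.80; Offer 2 costs 108 × €5,927.16 + €2,675.00 = €642,808.28.
Offer 2 is cheaper by €686,840.80 − €642,808.28 = €44,032.52.

Offer 2 by €44,033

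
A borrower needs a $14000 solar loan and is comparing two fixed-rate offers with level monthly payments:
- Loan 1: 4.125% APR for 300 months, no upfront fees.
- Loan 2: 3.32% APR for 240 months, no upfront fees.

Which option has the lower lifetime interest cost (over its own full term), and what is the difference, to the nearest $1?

Loan 2 by $3,283

Loan 1: monthly rate = 4.125%/12 = 0.0034375; payment = 14,000 × 0.0034375 / (1 − (1+0.0034375)^−300) = $74.87.
Total interest on Loan 1 = 300 × $74.87 − $14,000 = $8,461.00.
Loan 2: at 3.32% the monthly rate is 0.0027667, so the payment is 14,000 × 0.0027667 / (1 − 1.0027667^−240) = $79.91.
Total interest on Loan 2 = 240 × $79.91 − $14,000 = $5,178.40.
Loan 2 is lower by $3,282.60.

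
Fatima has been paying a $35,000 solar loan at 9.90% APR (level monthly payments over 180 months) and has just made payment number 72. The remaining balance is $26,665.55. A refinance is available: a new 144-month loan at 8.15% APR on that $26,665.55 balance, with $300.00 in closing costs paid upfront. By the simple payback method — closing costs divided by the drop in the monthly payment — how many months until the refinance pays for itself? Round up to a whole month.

4 months

Current payment = 35,000 × 9.9%/12 / (1 − (1+0.0082500)^−180) = $373.97.
Refinanced payment = 26,665.55 × 0.0067917 / (1 − (1+0.0067917)^−144) = $290.84.
Monthly savings = $373.97 − $290.84 = $83.13.
Break-even = $300.00 / $83.13 = 3.61 → 4 months.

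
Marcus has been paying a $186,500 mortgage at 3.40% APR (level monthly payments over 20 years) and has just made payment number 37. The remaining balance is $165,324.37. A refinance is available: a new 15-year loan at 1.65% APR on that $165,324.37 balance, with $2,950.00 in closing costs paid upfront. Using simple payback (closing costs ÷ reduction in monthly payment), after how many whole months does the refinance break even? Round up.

Current payment = 186,500 × 3.4%/12 / (1 − (1+0.0028333)^−240) = $1,072.07.
Refinanced payment = 165,324.37 × 0.0013750 / (1 − (1+0.0013750)^−180) = $1,037.44.
Monthly savings = $1,072.07 − $1,037.44 = $34.63.
Break-even = $2,950.00 / $34.63 = 85.19 → 86 months.

86 months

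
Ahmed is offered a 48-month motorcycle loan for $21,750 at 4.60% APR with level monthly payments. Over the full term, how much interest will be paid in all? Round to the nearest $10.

$2,100

Monthly rate = 4.6%/12 = 0.0038333; payment = 21,750 × 0.0038333 / (1 − (1+0.0038333)^−48) = $496.96.
Total paid = 48 × $496.96 = $23,854.08; interest = $23,854.08 − $21,750 = $2,104.08.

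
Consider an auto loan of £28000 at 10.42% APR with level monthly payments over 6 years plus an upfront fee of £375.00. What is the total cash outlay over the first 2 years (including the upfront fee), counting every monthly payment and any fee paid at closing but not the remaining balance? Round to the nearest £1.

£12,967

Monthly rate = 10.42%/12 = 0.0086833; payment = 28,000 × 0.0086833 / (1 − (1+0.0086833)^−72) = £524.67.
Total outlay = 24 × £524.67 + £375.00 = £12,967.08.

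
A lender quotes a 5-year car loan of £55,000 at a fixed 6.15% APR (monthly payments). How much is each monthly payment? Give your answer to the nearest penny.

At 6.15% the monthly rate is 0.0051250, so the payment is 55,000 × 0.0051250 / (1 − 1.0051250^−60) = £1,067.14.

£1,067.14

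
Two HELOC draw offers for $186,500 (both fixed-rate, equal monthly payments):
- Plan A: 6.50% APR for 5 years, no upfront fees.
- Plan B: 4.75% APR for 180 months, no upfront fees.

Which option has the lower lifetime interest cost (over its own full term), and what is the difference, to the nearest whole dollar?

Plan A: at 6.50% the monthly rate is 0.0054167, so the payment is 186,500 × 0.0054167 / (1 − 1.0054167^−60) = $3,649.09.
Total interest on Plan A = 60 × $3,649.09 − $186,500 = $32,445.40.
Plan B: monthly rate = 4.75%/12 = 0.0039583; payment = 186,500 × 0.0039583 / (1 − (1+0.0039583)^−180) = $1,450.66.
Total interest on Plan B = 180 × $1,450.66 − $186,500 = $74,618.80.
Plan A is lower by $42,173.40.

Plan A by $42,173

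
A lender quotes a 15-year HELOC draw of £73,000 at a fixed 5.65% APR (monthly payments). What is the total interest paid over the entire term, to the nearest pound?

At 5.65% the monthly rate is 0.0047083, so the payment is 73,000 × 0.0047083 / (1 − 1.0047083^−180) = £602.30.
Total paid = 180 × £602.30 = £108,414.00; interest = £108,414.00 − £73,000 = £35,414.00.

£35,414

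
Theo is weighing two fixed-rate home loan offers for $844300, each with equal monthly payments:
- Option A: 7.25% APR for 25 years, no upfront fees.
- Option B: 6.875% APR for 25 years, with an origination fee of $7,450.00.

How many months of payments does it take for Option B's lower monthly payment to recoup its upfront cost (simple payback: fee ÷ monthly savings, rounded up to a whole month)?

Option A: monthly rate = 7.25%/12 = 0.0060417; payment = 844,300 × 0.0060417 / (1 − (1+0.0060417)^−300) = $6,102.66.
Option B: at 6.875% the monthly rate is 0.0057292, so the payment is 844,300 × 0.0057292 / (1 − 1.0057292^−300) = $5,900.18.
Monthly savings = $6,102.66 − $5,900.18 = $202.48.
Break-even = $7,450.00 / $202.48 = 36.79 → 37 months.

37 months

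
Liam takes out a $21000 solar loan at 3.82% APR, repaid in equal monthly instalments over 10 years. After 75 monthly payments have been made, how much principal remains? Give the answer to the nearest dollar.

$8,826

With monthly rate i = 3.82%/12 = 0.0031833, the balance after k of n payments is P · [(1+i)^n − (1+i)^k] / [(1+i)^n − 1].
(1+0.0031833)^120 = 1.46432337 and (1+0.0031833)^75 = 1.26917971, so the balance is 21,000 × (1.46432337 − 1.26917971) / (1.46432337 − 1) = $8,825.78.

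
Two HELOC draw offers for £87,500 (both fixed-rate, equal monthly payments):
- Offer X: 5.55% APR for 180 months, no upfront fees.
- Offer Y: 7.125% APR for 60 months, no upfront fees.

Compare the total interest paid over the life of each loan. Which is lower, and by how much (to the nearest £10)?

Offer Y by £24,840

Offer X: monthly rate = 5.55%/12 = 0.0046250; payment = 87,500 × 0.0046250 / (1 − (1+0.0046250)^−180) = £717.27.
Total interest on Offer X = 180 × £717.27 − £87,500 = £41,608.60.
Offer Y: at 7.125% the monthly rate is 0.0059375, so the payment is 87,500 × 0.0059375 / (1 − 1.0059375^−60) = £1,737.77.
Total interest on Offer Y = 60 × £1,737.77 − £87,500 = £16,766.20.
Offer Y is lower by £24,842.40.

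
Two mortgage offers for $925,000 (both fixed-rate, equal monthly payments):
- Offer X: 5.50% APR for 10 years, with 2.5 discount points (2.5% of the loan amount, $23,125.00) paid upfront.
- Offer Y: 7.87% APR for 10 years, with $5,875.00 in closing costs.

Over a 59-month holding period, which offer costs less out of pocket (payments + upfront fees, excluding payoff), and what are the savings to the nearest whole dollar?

Offer X: at 5.50% the monthly rate is 0.0045833, so the payment is 925,000 × 0.0045833 / (1 − 1.0045833^−120) = $10,038.68.
Offer Y: monthly rate = 7.87%/12 = 0.0065583; payment = 925,000 × 0.0065583 / (1 − (1+0.0065583)^−120) = $11,159.36.
Over 59 months: Offer X costs 59 × $10,038.68 + $23,125.00 = $615,407.12; Offer Y costs 59 × $11,159.36 + $5,875.00 = $664,277.24.
Offer X is cheaper by $664,277.24 − $615,407.12 = $48,870.12.

Offer X by $48,870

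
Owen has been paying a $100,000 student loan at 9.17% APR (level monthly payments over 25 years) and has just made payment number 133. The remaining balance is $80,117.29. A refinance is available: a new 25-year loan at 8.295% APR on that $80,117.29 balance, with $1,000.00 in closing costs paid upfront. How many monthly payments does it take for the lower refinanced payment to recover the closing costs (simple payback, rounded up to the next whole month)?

5 months

Current payment = 100,000 × 9.17%/12 / (1 − (1+0.0076417)^−300) = $850.87.
Refinanced payment = 80,117.29 × 0.0069125 / (1 − (1+0.0069125)^−300) = $634.10.
Monthly savings = $850.87 − $634.10 = $216.77.
Break-even = $1,000.00 / $216.77 = 4.61 → 5 months.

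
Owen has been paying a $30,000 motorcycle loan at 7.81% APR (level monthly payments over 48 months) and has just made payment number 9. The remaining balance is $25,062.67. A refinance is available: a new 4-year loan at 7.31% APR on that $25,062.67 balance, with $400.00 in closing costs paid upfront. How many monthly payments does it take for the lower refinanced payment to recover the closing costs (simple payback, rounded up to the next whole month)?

Current payment = 30,000 × 7.81%/12 / (1 − (1+0.0065083)^−48) = $729.72.
Refinanced payment = 25,062.67 × 0.0060917 / (1 − (1+0.0060917)^−48) = $603.77.
Monthly savings = $729.72 − $603.77 = $125.95.
Break-even = $400.00 / $125.95 = 3.18 → 4 months.

4 months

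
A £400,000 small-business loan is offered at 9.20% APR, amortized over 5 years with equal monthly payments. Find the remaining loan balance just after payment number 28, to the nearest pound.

£235,930

With monthly rate i = 9.2%/12 = 0.0076667, the balance after k of n payments is P · [(1+i)^n − (1+i)^k] / [(1+i)^n − 1].
(1+0.0076667)^60 = 1.58129737 and (1+0.0076667)^28 = 1.23843435, so the balance is 400,000 × (1.58129737 − 1.23843435) / (1.58129737 − 1) = £235,929.52.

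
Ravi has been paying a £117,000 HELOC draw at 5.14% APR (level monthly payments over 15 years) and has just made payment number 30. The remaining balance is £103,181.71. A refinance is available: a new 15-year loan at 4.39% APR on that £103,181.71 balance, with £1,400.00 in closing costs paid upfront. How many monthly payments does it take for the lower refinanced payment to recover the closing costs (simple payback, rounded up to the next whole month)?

10 months

Current payment = 117,000 × 5.14%/12 / (1 − (1+0.0042833)^−180) = £933.78.
Refinanced payment = 103,181.71 × 0.0036583 / (1 − (1+0.0036583)^−180) = £783.54.
Monthly savings = £933.78 − £783.54 = £150.24.
Break-even = £1,400.00 / £150.24 = 9.32 → 10 months.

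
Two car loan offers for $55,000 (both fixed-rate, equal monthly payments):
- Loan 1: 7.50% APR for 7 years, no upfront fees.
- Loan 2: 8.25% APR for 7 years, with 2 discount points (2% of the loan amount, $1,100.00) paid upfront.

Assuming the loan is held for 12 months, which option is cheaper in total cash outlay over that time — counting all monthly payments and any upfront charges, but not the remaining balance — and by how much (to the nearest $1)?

Loan 1: at 7.50% the monthly rate is 0.0062500, so the payment is 55,000 × 0.0062500 / (1 − 1.0062500^−84) = $843.61.
Loan 2: monthly rate = 8.25%/12 = 0.0068750; payment = 55,000 × 0.0068750 / (1 − (1+0.0068750)^−84) = $864.11.
Over 12 months: Loan 1 costs 12 × $843.61 = $10,123.32; Loan 2 costs 12 × $864.11 + $1,100.00 = $11,469.32.
Loan 1 is cheaper by $11,469.32 − $10,123.32 = $1,346.00.

Loan 1 by $1,346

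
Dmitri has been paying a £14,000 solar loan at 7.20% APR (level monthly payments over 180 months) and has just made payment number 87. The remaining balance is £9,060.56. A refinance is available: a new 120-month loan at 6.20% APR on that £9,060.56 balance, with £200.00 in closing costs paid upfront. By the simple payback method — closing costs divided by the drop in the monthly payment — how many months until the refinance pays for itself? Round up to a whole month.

Current payment = 14,000 × 7.2%/12 / (1 − (1+0.0060000)^−180) = £127.41.
Refinanced payment = 9,060.56 × 0.0051667 / (1 − (1+0.0051667)^−120) = £101.50.
Monthly savings = £127.41 − £101.50 = £25.91.
Break-even = £200.00 / £25.91 = 7.72 → 8 months.

8 months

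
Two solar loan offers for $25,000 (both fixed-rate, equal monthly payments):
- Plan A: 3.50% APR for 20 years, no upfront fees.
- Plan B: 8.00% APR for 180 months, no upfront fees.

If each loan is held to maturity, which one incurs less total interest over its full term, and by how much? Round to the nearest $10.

Plan A by $8,210

Plan A: at 3.50% the monthly rate is 0.0029167, so the payment is 25,000 × 0.0029167 / (1 − 1.0029167^−240) = $144.99.
Total interest on Plan A = 240 × $144.99 − $25,000 = $9,797.60.
Plan B: monthly rate = 8%/12 = 0.0066667; payment = 25,000 × 0.0066667 / (1 − (1+0.0066667)^−180) = $238.91.
Total interest on Plan B = 180 × $238.91 − $25,000 = $18,003.80.
Plan A is lower by $8,206.20.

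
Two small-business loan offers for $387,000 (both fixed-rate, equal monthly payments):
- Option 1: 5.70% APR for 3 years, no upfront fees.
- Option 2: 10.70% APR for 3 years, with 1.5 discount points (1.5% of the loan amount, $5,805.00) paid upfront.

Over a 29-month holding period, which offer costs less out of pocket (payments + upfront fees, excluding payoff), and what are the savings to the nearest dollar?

Option 1 by $31,737

Option 1: at 5.70% the monthly rate is 0.0047500, so the payment is 387,000 × 0.0047500 / (1 − 1.0047500^−36) = $11,720.76.
Option 2: at 10.70% the monthly rate is 0.0089167, so the payment is 387,000 × 0.0089167 / (1 − 1.0089167^−36) = $12,614.97.
Over 29 months: Option 1 costs 29 × $11,720.76 = $339,902.04; Option 2 costs 29 × $12,614.97 + $5,805.00 = $371,639.13.
Option 1 is cheaper by $371,639.13 − $339,902.04 = $31,737.09.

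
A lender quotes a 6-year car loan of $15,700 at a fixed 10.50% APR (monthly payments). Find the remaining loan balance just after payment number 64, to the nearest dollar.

$2,268

With monthly rate i = 10.5%/12 = 0.0087500, the balance after k of n payments is P · [(1+i)^n − (1+i)^k] / [(1+i)^n − 1].
(1+0.0087500)^72 = 1.87247245 and (1+0.0087500)^64 = 1.74641340, so the balance is 15,700 × (1.87247245 − 1.74641340) / (1.87247245 − 1) = $2,268.41.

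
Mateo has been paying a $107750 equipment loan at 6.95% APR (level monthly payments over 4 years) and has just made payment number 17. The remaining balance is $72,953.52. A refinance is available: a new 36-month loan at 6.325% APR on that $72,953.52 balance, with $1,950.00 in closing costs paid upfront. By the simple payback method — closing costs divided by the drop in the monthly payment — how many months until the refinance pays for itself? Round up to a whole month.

Current payment = 107,750 × 6.95%/12 / (1 − (1+0.0057917)^−48) = $2,577.71.
Refinanced payment = 72,953.52 × 0.0052708 / (1 − (1+0.0052708)^−36) = $2,230.15.
Monthly savings = $2,577.71 − $2,230.15 = $347.56.
Break-even = $1,950.00 / $347.56 = 5.61 → 6 months.

6 months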